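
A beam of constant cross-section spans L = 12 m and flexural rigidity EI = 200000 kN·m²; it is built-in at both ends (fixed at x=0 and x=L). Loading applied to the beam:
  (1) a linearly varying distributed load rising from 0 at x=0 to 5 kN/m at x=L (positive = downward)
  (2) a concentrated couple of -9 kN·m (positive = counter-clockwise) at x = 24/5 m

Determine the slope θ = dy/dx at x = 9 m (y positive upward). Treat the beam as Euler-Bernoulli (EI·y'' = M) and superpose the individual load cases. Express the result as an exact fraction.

Load 1 — triangular load w₀=5 kN/m (0→w₀ over full span):
  θ_1 = -w₀(2x(L-x)(L-2x)(x+2L)+x²(L-x)²)/(120LEI) = -5·(2·9·(12-9)·(12-2·9)·(9+2·12)+9²·(12-9)²)/(120·12·200000) = 1107/6400000 rad
Load 2 — applied couple M₀=-9 kN·m at a=24/5 m (b=L-a=36/5):
  θ_2 = (R_Ax²/2 - M_Ax - M₀(x-a))/EI  [x>a] with R_A=-27/25, M_A=-27/25 = ((-27/25)·9²/2 - (-27/25)·9 - (-9)·(9-(24/5)))/200000 = 189/10000000 rad
Superposition: θ = Σ θ_i = 30699/160000000 rad ≈ 0.000192 rad

θ(9) = 30699/160000000 rad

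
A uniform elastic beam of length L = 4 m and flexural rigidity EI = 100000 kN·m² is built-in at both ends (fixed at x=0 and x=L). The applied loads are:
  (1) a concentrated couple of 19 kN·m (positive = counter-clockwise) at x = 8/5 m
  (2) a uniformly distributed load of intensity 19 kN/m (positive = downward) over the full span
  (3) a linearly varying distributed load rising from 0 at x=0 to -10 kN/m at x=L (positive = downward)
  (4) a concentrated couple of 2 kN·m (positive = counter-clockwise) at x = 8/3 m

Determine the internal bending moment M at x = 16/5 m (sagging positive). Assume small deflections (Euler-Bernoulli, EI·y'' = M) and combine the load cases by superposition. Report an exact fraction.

M(16/5) = -144/125 kN·m

Load 1 — applied couple M₀=19 kN·m at a=8/5 m (b=L-a=12/5):
  M_1 = R_Ax - M_A - M₀  [x>a] with R_A=171/25, M_A=57/25 = (171/25)·(16/5) - (57/25) - 19 = 76/125 kN·m
Load 2 — uniform load w=19 kN/m over full span:
  M_2 = wLx/2 - wL²/12 - wx²/2 = 19·4·(16/5)/2 - 19·4²/12 - 19·(16/5)²/2 = -76/75 kN·m
Load 3 — triangular load w₀=-10 kN/m (0→w₀ over full span):
  M_3 = 3w₀Lx/20 - w₀L²/30 - w₀x³/(6L) = 3·(-10)·4·(16/5)/20 - (-10)·4²/30 - (-10)·(16/5)³/(6·4) = -16/75 kN·m
Load 4 — applied couple M₀=2 kN·m at a=8/3 m (b=L-a=4/3):
  M_4 = R_Ax - M_A - M₀  [x>a] with R_A=2/3, M_A=2/3 = (2/3)·(16/5) - (2/3) - 2 = -8/15 kN·m
Superposition: M = Σ M_i = -144/125 kN·m ≈ -1.152000 kN·m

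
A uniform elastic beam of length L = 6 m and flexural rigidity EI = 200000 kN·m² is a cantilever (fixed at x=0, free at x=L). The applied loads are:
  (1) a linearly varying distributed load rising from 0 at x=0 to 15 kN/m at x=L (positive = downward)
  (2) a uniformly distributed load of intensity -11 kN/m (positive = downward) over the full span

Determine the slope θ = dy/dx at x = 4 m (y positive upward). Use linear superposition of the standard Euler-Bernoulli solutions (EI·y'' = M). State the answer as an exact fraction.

θ(4) = -1/37500 rad

Load 1 — triangular load w₀=15 kN/m (0→w₀ over full span):
  θ_1 = (w₀Lx²/4-w₀L²x/3-w₀x⁴/(24L))/EI = (15·6·4²/4-15·6²·4/3-15·4⁴/(24·6))/200000 = -29/15000 rad
Load 2 — uniform load w=-11 kN/m over full span:
  θ_2 = -wx(x²-3Lx+3L²)/(6EI) = -(-11)·4·(4²-3·6·4+3·6²)/(6·200000) = 143/75000 rad
Superposition: θ = Σ θ_i = -1/37500 rad ≈ -0.000027 rad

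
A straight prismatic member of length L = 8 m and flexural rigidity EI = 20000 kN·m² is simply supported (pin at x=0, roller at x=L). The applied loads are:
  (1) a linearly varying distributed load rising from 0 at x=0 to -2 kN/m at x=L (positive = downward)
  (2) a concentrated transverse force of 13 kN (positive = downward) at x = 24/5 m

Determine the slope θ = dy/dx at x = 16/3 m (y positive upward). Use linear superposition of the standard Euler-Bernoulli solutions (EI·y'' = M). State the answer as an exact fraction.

Load 1 — triangular load w₀=-2 kN/m (0→w₀ over full span):
  θ_1 = -w₀(7L⁴-30L²x²+15x⁴)/(360LEI) = -(-2)·(7·8⁴-30·8²·(16/3)²+15·(16/3)⁴)/(360·8·20000) = -364/759375 rad
Load 2 — point force P=13 kN at a=24/5 m (b=L-a=16/5):
  θ_2 = -Pa(2L²-6Lx+3x²+a²)/(6LEI)  [x>a] = -13·(24/5)·(2·8²-6·8·(16/3)+3·(16/3)²+(24/5)²)/(6·8·20000) = 299/234375 rad
Superposition: θ = Σ θ_i = 15119/18984375 rad ≈ 0.000796 rad

θ(16/3) = 15119/18984375 rad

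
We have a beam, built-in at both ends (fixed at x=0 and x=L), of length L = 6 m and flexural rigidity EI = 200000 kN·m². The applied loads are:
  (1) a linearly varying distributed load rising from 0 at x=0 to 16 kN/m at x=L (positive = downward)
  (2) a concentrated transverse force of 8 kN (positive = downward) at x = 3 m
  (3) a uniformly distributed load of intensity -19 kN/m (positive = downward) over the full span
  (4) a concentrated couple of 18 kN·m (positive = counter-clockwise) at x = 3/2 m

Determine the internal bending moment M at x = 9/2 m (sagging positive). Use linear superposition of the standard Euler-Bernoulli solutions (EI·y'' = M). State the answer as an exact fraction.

M(9/2) = -117/80 kN·m

Load 1 — triangular load w₀=16 kN/m (0→w₀ over full span):
  M_1 = 3w₀Lx/20 - w₀L²/30 - w₀x³/(6L) = 3·16·6·(9/2)/20 - 16·6²/30 - 16·(9/2)³/(6·6) = 51/10 kN·m
Load 2 — point force P=8 kN at a=3 m (b=L-a=3):
  M_2 = Pa²(a+3b)(L-x)/L³ - Pa²b/L²  [x>a] = 8·3²·(3+3·3)·(6-(9/2))/6³ - 8·3²·3/6² = 0 kN·m
Load 3 — uniform load w=-19 kN/m over full span:
  M_3 = wLx/2 - wL²/12 - wx²/2 = (-19)·6·(9/2)/2 - (-19)·6²/12 - (-19)·(9/2)²/2 = -57/8 kN·m
Load 4 — applied couple M₀=18 kN·m at a=3/2 m (b=L-a=9/2):
  M_4 = R_Ax - M_A - M₀  [x>a] with R_A=27/8, M_A=-27/8 = (27/8)·(9/2) - (-27/8) - 18 = 9/16 kN·m
Superposition: M = Σ M_i = -117/80 kN·m ≈ -1.462500 kN·m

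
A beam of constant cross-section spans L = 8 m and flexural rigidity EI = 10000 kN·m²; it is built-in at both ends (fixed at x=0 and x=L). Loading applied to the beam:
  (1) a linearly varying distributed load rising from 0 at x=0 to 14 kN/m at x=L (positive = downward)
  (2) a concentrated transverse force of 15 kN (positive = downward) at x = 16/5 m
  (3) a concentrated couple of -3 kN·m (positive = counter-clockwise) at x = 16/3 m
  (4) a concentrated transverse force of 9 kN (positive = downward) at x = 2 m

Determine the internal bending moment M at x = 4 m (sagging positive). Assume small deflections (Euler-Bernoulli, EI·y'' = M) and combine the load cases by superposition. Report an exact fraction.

M(4) = 1771/60 kN·m

Load 1 — triangular load w₀=14 kN/m (0→w₀ over full span):
  M_1 = 3w₀Lx/20 - w₀L²/30 - w₀x³/(6L) = 3·14·8·4/20 - 14·8²/30 - 14·4³/(6·8) = 56/3 kN·m
Load 2 — point force P=15 kN at a=16/5 m (b=L-a=24/5):
  M_2 = Pa²(a+3b)(L-x)/L³ - Pa²b/L²  [x>a] = 15·(16/5)²·((16/5)+3·(24/5))·(8-4)/8³ - 15·(16/5)²·(24/5)/8² = 48/5 kN·m
Load 3 — applied couple M₀=-3 kN·m at a=16/3 m (b=L-a=8/3):
  M_3 = R_Ax - M_A  [x≤a] with R_A=-1/2, M_A=-1 = (-1/2)·4 - (-1) = -1 kN·m
Load 4 — point force P=9 kN at a=2 m (b=L-a=6):
  M_4 = Pa²(a+3b)(L-x)/L³ - Pa²b/L²  [x>a] = 9·2²·(2+3·6)·(8-4)/8³ - 9·2²·6/8² = 9/4 kN·m
Superposition: M = Σ M_i = 1771/60 kN·m ≈ 29.516667 kN·m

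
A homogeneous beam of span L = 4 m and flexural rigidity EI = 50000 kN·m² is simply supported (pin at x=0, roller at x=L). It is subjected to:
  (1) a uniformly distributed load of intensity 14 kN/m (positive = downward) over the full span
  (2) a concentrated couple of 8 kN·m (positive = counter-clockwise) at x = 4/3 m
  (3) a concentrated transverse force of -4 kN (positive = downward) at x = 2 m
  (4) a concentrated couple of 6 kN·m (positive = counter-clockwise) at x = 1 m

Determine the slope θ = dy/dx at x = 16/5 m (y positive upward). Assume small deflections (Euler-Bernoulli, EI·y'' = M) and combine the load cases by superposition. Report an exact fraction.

Load 1 — uniform load w=14 kN/m over full span:
  θ_1 = -w(L³-6Lx²+4x³)/(24EI) = -14·(4³-6·4·(16/5)²+4·(16/5)³)/(24·50000) = 231/390625 rad
Load 2 — applied couple M₀=8 kN·m at a=4/3 m (b=L-a=8/3):
  θ_2 = (M₀x²/(2L)-M₀(x-a)+C₁)/EI  [x>a] with C₁=M₀(3b²-L²)/(6L)=16/9 = (8·(16/5)²/(2·4)-8·((16/5)-(4/3))+(16/9))/50000 = -41/703125 rad
Load 3 — point force P=-4 kN at a=2 m (b=L-a=2):
  θ_3 = -Pa(2L²-6Lx+3x²+a²)/(6LEI)  [x>a] = -(-4)·2·(2·4²-6·4·(16/5)+3·(16/5)²+2²)/(6·4·50000) = -21/312500 rad
Load 4 — applied couple M₀=6 kN·m at a=1 m (b=L-a=3):
  θ_4 = (M₀x²/(2L)-M₀(x-a)+C₁)/EI  [x>a] with C₁=M₀(3b²-L²)/(6L)=11/4 = (6·(16/5)²/(2·4)-6·((16/5)-1)+(11/4))/50000 = -277/5000000 rad
Superposition: θ = Σ θ_i = 92351/225000000 rad ≈ 0.000410 rad

θ(16/5) = 92351/225000000 rad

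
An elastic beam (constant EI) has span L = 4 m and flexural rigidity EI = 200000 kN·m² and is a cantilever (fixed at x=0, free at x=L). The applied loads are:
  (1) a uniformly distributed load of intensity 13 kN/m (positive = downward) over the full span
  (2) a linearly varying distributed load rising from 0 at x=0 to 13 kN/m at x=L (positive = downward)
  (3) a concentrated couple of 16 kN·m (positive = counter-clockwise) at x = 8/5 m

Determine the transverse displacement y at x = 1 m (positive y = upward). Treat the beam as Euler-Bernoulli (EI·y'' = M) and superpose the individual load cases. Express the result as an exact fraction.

y(1) = -31793/96000000 m

Load 1 — uniform load w=13 kN/m over full span:
  y_1 = -wx²(x²-4Lx+6L²)/(24EI) = -13·1²·(1²-4·4·1+6·4²)/(24·200000) = -351/1600000 m
Load 2 — triangular load w₀=13 kN/m (0→w₀ over full span):
  y_2 = (w₀Lx³/12-w₀L²x²/6-w₀x⁵/(120L))/EI = (13·4·1³/12-13·4²·1²/6-13·1⁵/(120·4))/200000 = -14573/96000000 m
Load 3 — applied couple M₀=16 kN·m at a=8/5 m (b=L-a=12/5):
  y_3 = M₀x²/(2EI)  [x≤a] = 16·1²/(2·200000) = 1/25000 m
Superposition: y = Σ y_i = -31793/96000000 m ≈ -0.000331 m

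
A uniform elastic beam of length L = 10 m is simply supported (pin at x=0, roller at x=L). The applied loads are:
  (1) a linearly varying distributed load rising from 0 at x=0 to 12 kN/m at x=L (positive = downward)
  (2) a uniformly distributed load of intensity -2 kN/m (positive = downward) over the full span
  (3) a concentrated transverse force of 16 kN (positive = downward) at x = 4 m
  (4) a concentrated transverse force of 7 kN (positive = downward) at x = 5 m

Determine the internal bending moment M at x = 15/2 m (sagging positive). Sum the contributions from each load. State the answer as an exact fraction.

Load 1 — triangular load w₀=12 kN/m (0→w₀ over full span):
  M_1 = w₀Lx/6 - w₀x³/(6L) = 12·10·(15/2)/6 - 12·(15/2)³/(6·10) = 525/8 kN·m
Load 2 — uniform load w=-2 kN/m over full span:
  M_2 = wx(L-x)/2 = (-2)·(15/2)·(10-(15/2))/2 = -75/4 kN·m
Load 3 — point force P=16 kN at a=4 m (b=L-a=6):
  M_3 = Pa(L-x)/L  [x>a] = 16·4·(10-(15/2))/10 = 16 kN·m
Load 4 — point force P=7 kN at a=5 m (b=L-a=5):
  M_4 = Pa(L-x)/L  [x>a] = 7·5·(10-(15/2))/10 = 35/4 kN·m
Superposition: M = Σ M_i = 573/8 kN·m ≈ 71.625000 kN·m

M(15/2) = 573/8 kN·m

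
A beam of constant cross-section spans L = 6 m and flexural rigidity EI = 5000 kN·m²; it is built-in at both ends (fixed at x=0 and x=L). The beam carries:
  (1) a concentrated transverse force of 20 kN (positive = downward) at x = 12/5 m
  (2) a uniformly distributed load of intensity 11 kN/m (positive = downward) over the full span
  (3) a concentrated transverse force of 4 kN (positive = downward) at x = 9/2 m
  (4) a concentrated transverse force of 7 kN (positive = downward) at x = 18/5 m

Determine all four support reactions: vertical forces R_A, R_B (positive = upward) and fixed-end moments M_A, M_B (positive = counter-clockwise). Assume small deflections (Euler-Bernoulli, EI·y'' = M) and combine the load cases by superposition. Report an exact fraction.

Load 1 — point force P=20 kN at a=12/5 m (b=L-a=18/5):
  R_A = Pb²(3a+b)/L³ = 20·(18/5)²·(3·(12/5)+(18/5))/6³ = 324/25 kN
  M_A = Pab²/L² = 20·(12/5)·(18/5)²/6² = 432/25 kN·m
  R_B = Pa²(a+3b)/L³ = 20·(12/5)²·((12/5)+3·(18/5))/6³ = 176/25 kN
  M_B = -Pa²b/L² = -20·(12/5)²·(18/5)/6² = -288/25 kN·m
Load 2 — uniform load w=11 kN/m over full span:
  R_A = wL/2 = 11·6/2 = 33 kN
  M_A = wL²/12 = 11·6²/12 = 33 kN·m
  R_B = wL/2 = 11·6/2 = 33 kN
  M_B = -wL²/12 = -11·6²/12 = -33 kN·m
Load 3 — point force P=4 kN at a=9/2 m (b=L-a=3/2):
  R_A = Pb²(3a+b)/L³ = 4·(3/2)²·(3·(9/2)+(3/2))/6³ = 5/8 kN
  M_A = Pab²/L² = 4·(9/2)·(3/2)²/6² = 9/8 kN·m
  R_B = Pa²(a+3b)/L³ = 4·(9/2)²·((9/2)+3·(3/2))/6³ = 27/8 kN
  M_B = -Pa²b/L² = -4·(9/2)²·(3/2)/6² = -27/8 kN·m
Load 4 — point force P=7 kN at a=18/5 m (b=L-a=12/5):
  R_A = Pb²(3a+b)/L³ = 7·(12/5)²·(3·(18/5)+(12/5))/6³ = 308/125 kN
  M_A = Pab²/L² = 7·(18/5)·(12/5)²/6² = 504/125 kN·m
  R_B = Pa²(a+3b)/L³ = 7·(18/5)²·((18/5)+3·(12/5))/6³ = 567/125 kN
  M_B = -Pa²b/L² = -7·(18/5)²·(12/5)/6² = -756/125 kN·m
Superposition: R_A = 49049/1000 kN, M_A = 55437/1000 kN·m, R_B = 47951/1000 kN, M_B = -53943/1000 kN·m

R_A = 49049/1000 kN, M_A = 55437/1000 kN·m, R_B = 47951/1000 kN, M_B = -53943/1000 kN·m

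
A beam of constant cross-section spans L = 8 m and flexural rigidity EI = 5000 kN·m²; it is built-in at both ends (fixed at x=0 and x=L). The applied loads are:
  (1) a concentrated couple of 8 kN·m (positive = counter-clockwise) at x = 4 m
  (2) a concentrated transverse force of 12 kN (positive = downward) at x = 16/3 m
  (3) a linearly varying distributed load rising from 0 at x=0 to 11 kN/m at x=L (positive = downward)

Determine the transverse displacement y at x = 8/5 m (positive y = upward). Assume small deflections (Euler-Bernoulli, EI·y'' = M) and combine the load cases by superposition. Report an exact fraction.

y(8/5) = -1564136/263671875 m

Load 1 — applied couple M₀=8 kN·m at a=4 m (b=L-a=4):
  y_1 = (R_Ax³/6 - M_Ax²/2)/EI  [x≤a] with R_A=3/2, M_A=2 = ((3/2)·(8/5)³/6 - 2·(8/5)²/2)/5000 = -24/78125 m
Load 2 — point force P=12 kN at a=16/3 m (b=L-a=8/3):
  y_2 = -Pb²x²(3aL-(3a+b)x)/(6L³EI)  [x≤a] = -12·(8/3)²·(8/5)²·(3·(16/3)·8-(3·(16/3)+(8/3))·(8/5))/(6·8³·5000) = -2944/2109375 m
Load 3 — triangular load w₀=11 kN/m (0→w₀ over full span):
  y_3 = -w₀x²(L-x)²(x+2L)/(120LEI) = -11·(8/5)²·(8-(8/5))²·((8/5)+2·8)/(120·8·5000) = -123904/29296875 m
Superposition: y = Σ y_i = -1564136/263671875 m ≈ -0.005932 m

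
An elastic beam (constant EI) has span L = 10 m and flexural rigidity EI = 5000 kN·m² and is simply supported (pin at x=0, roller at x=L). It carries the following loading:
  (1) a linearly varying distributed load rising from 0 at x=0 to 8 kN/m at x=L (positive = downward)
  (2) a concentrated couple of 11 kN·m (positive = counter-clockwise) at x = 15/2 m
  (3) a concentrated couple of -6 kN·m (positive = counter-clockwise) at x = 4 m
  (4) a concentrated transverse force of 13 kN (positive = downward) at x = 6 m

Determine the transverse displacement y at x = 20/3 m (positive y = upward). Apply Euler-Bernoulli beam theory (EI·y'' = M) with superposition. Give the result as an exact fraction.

Load 1 — triangular load w₀=8 kN/m (0→w₀ over full span):
  y_1 = -w₀x(7L⁴-10L²x²+3x⁴)/(360LEI) = -8·(20/3)·(7·10⁴-10·10²·(20/3)²+3·(20/3)⁴)/(360·10·5000) = -68/729 m
Load 2 — applied couple M₀=11 kN·m at a=15/2 m (b=L-a=5/2):
  y_2 = (M₀x³/(6L)+C₁x)/EI  [x≤a] with C₁=M₀(3b²-L²)/(6L)=-715/48 = (11·(20/3)³/(6·10)+(-715/48)·(20/3))/5000 = -583/64800 m
Load 3 — applied couple M₀=-6 kN·m at a=4 m (b=L-a=6):
  y_3 = (M₀x³/(6L)-M₀(x-a)²/2+C₁x)/EI  [x>a] with C₁=M₀(3b²-L²)/(6L)=-4/5 = ((-6)·(20/3)³/(6·10)-(-6)·((20/3)-4)²/2+(-4/5)·(20/3))/5000 = -46/16875 m
Load 4 — point force P=13 kN at a=6 m (b=L-a=4):
  y_4 = -Pa(L-x)(2Lx-a²-x²)/(6LEI)  [x>a] = -13·6·(10-(20/3))·(2·10·(20/3)-6²-(20/3)²)/(6·10·5000) = -1547/33750 m
Superposition: y = Σ y_i = -2199223/14580000 m ≈ -0.150838 m

y(20/3) = -2199223/14580000 m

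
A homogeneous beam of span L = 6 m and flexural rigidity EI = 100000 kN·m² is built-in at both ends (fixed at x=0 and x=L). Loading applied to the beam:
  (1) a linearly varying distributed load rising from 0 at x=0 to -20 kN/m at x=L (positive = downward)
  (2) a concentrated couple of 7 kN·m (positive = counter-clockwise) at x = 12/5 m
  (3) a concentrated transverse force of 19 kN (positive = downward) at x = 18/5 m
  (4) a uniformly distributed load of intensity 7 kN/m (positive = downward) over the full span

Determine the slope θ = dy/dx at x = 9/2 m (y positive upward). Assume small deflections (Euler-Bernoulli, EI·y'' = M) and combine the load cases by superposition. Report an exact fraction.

Load 1 — triangular load w₀=-20 kN/m (0→w₀ over full span):
  θ_1 = -w₀(2x(L-x)(L-2x)(x+2L)+x²(L-x)²)/(120LEI) = -(-20)·(2·(9/2)·(6-(9/2))·(6-2·(9/2))·((9/2)+2·6)+(9/2)²·(6-(9/2))²)/(120·6·100000) = -1107/6400000 rad
Load 2 — applied couple M₀=7 kN·m at a=12/5 m (b=L-a=18/5):
  θ_2 = (R_Ax²/2 - M_Ax - M₀(x-a))/EI  [x>a] with R_A=42/25, M_A=21/25 = ((42/25)·(9/2)²/2 - (21/25)·(9/2) - 7·((9/2)-(12/5)))/100000 = -147/10000000 rad
Load 3 — point force P=19 kN at a=18/5 m (b=L-a=12/5):
  θ_3 = Pa²(L-x)(2bL-(3b+a)(L-x))/(2L³EI)  [x>a] = 19·(18/5)²·(6-(9/2))·(2·(12/5)·6-(3·(12/5)+(18/5))·(6-(9/2)))/(2·6³·100000) = 10773/100000000 rad
Load 4 — uniform load w=7 kN/m over full span:
  θ_4 = -wx(L-x)(L-2x)/(12EI) = -7·(9/2)·(6-(9/2))·(6-2·(9/2))/(12·100000) = 189/1600000 rad
Superposition: θ = Σ θ_i = 30549/800000000 rad ≈ 0.000038 rad

θ(9/2) = 30549/800000000 rad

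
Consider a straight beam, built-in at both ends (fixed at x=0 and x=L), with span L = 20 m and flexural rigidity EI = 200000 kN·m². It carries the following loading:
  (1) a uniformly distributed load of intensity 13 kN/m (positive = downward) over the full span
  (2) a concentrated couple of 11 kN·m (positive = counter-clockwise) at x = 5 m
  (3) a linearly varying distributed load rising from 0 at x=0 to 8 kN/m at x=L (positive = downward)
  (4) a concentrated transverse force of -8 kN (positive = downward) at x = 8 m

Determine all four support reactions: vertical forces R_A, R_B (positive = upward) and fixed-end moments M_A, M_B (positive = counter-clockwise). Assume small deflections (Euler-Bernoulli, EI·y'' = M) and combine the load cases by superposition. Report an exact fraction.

Load 1 — uniform load w=13 kN/m over full span:
  R_A = wL/2 = 13·20/2 = 130 kN
  M_A = wL²/12 = 13·20²/12 = 1300/3 kN·m
  R_B = wL/2 = 13·20/2 = 130 kN
  M_B = -wL²/12 = -13·20²/12 = -1300/3 kN·m
Load 2 — applied couple M₀=11 kN·m at a=5 m (b=L-a=15):
  R_A = 6M₀ab/L³ = 6·11·5·15/20³ = 99/160 kN
  M_A = M₀b(2a-b)/L² = 11·15·(2·5-15)/20² = -33/16 kN·m
  R_B = -6M₀ab/L³ = -6·11·5·15/20³ = -99/160 kN
  M_B = M₀a(2b-a)/L² = 11·5·(2·15-5)/20² = 55/16 kN·m
Load 3 — triangular load w₀=8 kN/m (0→w₀ over full span):
  R_A = 3w₀L/20 = 3·8·20/20 = 24 kN
  M_A = w₀L²/30 = 8·20²/30 = 320/3 kN·m
  R_B = 7w₀L/20 = 7·8·20/20 = 56 kN
  M_B = -w₀L²/20 = -8·20²/20 = -160 kN·m
Load 4 — point force P=-8 kN at a=8 m (b=L-a=12):
  R_A = Pb²(3a+b)/L³ = (-8)·12²·(3·8+12)/20³ = -648/125 kN
  M_A = Pab²/L² = (-8)·8·12²/20² = -576/25 kN·m
  R_B = Pa²(a+3b)/L³ = (-8)·8²·(8+3·12)/20³ = -352/125 kN
  M_B = -Pa²b/L² = -(-8)·8²·12/20² = 384/25 kN·m
Superposition: R_A = 597739/4000 kN, M_A = 205959/400 kN·m, R_B = 730261/4000 kN, M_B = -689443/1200 kN·m

R_A = 597739/4000 kN, M_A = 205959/400 kN·m, R_B = 730261/4000 kN, M_B = -689443/1200 kN·m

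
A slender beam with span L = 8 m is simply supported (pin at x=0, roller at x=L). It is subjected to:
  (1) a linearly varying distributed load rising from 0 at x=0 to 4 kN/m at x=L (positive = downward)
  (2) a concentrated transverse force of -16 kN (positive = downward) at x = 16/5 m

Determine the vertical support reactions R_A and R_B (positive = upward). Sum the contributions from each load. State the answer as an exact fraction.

R_A = -64/15 kN, R_B = 64/15 kN

Load 1 — triangular load w₀=4 kN/m (0→w₀ over full span):
  R_A = w₀L/6 = 4·8/6 = 16/3 kN
  R_B = w₀L/3 = 4·8/3 = 32/3 kN
Load 2 — point force P=-16 kN at a=16/5 m (b=L-a=24/5):
  R_A = Pb/L = (-16)·(24/5)/8 = -48/5 kN
  R_B = Pa/L = (-16)·(16/5)/8 = -32/5 kN
Superposition: R_A = -64/15 kN, R_B = 64/15 kN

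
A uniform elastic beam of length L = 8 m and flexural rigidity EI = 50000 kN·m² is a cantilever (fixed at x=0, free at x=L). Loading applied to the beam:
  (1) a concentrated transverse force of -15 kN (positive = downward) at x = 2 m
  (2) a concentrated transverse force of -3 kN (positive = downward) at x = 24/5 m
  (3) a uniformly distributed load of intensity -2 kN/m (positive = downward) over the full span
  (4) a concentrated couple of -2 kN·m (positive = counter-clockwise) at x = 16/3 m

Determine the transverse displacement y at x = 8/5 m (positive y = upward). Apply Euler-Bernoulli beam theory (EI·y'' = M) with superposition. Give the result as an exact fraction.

Load 1 — point force P=-15 kN at a=2 m (b=L-a=6):
  y_1 = -Px²(3a-x)/(6EI)  [x≤a] = -(-15)·(8/5)²·(3·2-(8/5))/(6·50000) = 44/78125 m
Load 2 — point force P=-3 kN at a=24/5 m (b=L-a=16/5):
  y_2 = -Px²(3a-x)/(6EI)  [x≤a] = -(-3)·(8/5)²·(3·(24/5)-(8/5))/(6·50000) = 128/390625 m
Load 3 — uniform load w=-2 kN/m over full span:
  y_3 = -wx²(x²-4Lx+6L²)/(24EI) = -(-2)·(8/5)²·((8/5)²-4·8·(8/5)+6·8²)/(24·50000) = 8384/5859375 m
Load 4 — applied couple M₀=-2 kN·m at a=16/3 m (b=L-a=8/3):
  y_4 = M₀x²/(2EI)  [x≤a] = (-2)·(8/5)²/(2·50000) = -4/78125 m
Superposition: y = Σ y_i = 13304/5859375 m ≈ 0.002271 m

y(8/5) = 13304/5859375 m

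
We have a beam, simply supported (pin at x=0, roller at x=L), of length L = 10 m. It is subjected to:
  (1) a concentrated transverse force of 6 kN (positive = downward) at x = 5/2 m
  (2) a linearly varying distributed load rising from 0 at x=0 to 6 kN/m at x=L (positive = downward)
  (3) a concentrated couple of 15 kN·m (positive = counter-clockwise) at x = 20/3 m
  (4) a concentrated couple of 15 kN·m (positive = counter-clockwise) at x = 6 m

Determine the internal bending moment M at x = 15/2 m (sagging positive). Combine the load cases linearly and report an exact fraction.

Load 1 — point force P=6 kN at a=5/2 m (b=L-a=15/2):
  M_1 = Pa(L-x)/L  [x>a] = 6·(5/2)·(10-(15/2))/10 = 15/4 kN·m
Load 2 — triangular load w₀=6 kN/m (0→w₀ over full span):
  M_2 = w₀Lx/6 - w₀x³/(6L) = 6·10·(15/2)/6 - 6·(15/2)³/(6·10) = 525/16 kN·m
Load 3 — applied couple M₀=15 kN·m at a=20/3 m (b=L-a=10/3):
  M_3 = M₀x/L - M₀  [x>a] = 15·(15/2)/10 - 15 = -15/4 kN·m
Load 4 — applied couple M₀=15 kN·m at a=6 m (b=L-a=4):
  M_4 = M₀x/L - M₀  [x>a] = 15·(15/2)/10 - 15 = -15/4 kN·m
Superposition: M = Σ M_i = 465/16 kN·m ≈ 29.062500 kN·m

M(15/2) = 465/16 kN·m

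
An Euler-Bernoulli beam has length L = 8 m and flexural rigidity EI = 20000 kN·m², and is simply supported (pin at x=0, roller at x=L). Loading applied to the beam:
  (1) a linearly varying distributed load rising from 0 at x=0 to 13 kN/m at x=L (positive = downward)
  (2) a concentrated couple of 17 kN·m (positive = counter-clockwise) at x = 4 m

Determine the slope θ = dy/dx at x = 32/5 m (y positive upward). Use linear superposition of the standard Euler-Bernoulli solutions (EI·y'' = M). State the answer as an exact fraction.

θ(32/5) = 613249/112500000 rad

Load 1 — triangular load w₀=13 kN/m (0→w₀ over full span):
  θ_1 = -w₀(7L⁴-30L²x²+15x⁴)/(360LEI) = -13·(7·8⁴-30·8²·(32/5)²+15·(32/5)⁴)/(360·8·20000) = 19682/3515625 rad
Load 2 — applied couple M₀=17 kN·m at a=4 m (b=L-a=4):
  θ_2 = (M₀x²/(2L)-M₀(x-a)+C₁)/EI  [x>a] with C₁=M₀(3b²-L²)/(6L)=-17/3 = (17·(32/5)²/(2·8)-17·((32/5)-4)+(-17/3))/20000 = -221/1500000 rad
Superposition: θ = Σ θ_i = 613249/112500000 rad ≈ 0.005451 rad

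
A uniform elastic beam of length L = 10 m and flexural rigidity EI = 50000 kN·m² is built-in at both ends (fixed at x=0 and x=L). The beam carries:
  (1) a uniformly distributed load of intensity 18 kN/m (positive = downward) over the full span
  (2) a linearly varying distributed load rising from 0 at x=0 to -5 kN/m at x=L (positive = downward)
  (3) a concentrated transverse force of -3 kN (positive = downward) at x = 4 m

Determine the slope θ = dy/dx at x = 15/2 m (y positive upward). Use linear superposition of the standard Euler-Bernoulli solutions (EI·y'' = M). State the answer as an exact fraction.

θ(15/2) = 149383/64000000 rad

Load 1 — uniform load w=18 kN/m over full span:
  θ_1 = -wx(L-x)(L-2x)/(12EI) = -18·(15/2)·(10-(15/2))·(10-2·(15/2))/(12·50000) = 9/3200 rad
Load 2 — triangular load w₀=-5 kN/m (0→w₀ over full span):
  θ_2 = -w₀(2x(L-x)(L-2x)(x+2L)+x²(L-x)²)/(120LEI) = -(-5)·(2·(15/2)·(10-(15/2))·(10-2·(15/2))·((15/2)+2·10)+(15/2)²·(10-(15/2))²)/(120·10·50000) = -41/102400 rad
Load 3 — point force P=-3 kN at a=4 m (b=L-a=6):
  θ_3 = Pa²(L-x)(2bL-(3b+a)(L-x))/(2L³EI)  [x>a] = (-3)·4²·(10-(15/2))·(2·6·10-(3·6+4)·(10-(15/2)))/(2·10³·50000) = -39/500000 rad
Superposition: θ = Σ θ_i = 149383/64000000 rad ≈ 0.002334 rad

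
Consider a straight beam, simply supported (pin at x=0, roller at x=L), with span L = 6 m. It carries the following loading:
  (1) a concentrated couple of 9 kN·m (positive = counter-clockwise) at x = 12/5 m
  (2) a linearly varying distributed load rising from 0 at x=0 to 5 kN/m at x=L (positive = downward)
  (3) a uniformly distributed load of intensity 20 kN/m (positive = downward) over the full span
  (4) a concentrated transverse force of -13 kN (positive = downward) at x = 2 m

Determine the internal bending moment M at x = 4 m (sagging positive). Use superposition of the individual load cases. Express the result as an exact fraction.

Load 1 — applied couple M₀=9 kN·m at a=12/5 m (b=L-a=18/5):
  M_1 = M₀x/L - M₀  [x>a] = 9·4/6 - 9 = -3 kN·m
Load 2 — triangular load w₀=5 kN/m (0→w₀ over full span):
  M_2 = w₀Lx/6 - w₀x³/(6L) = 5·6·4/6 - 5·4³/(6·6) = 100/9 kN·m
Load 3 — uniform load w=20 kN/m over full span:
  M_3 = wx(L-x)/2 = 20·4·(6-4)/2 = 80 kN·m
Load 4 — point force P=-13 kN at a=2 m (b=L-a=4):
  M_4 = Pa(L-x)/L  [x>a] = (-13)·2·(6-4)/6 = -26/3 kN·m
Superposition: M = Σ M_i = 715/9 kN·m ≈ 79.444444 kN·m

M(4) = 715/9 kN·m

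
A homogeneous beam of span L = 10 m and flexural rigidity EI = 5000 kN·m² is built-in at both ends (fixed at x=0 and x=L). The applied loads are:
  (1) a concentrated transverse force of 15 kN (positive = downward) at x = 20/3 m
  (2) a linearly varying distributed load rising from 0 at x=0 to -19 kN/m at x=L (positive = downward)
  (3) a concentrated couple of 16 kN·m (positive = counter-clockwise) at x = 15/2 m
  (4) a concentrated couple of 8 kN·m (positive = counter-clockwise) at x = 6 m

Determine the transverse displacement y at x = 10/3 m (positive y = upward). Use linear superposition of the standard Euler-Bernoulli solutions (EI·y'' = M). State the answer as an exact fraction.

y(10/3) = 44083/1822500 m

Load 1 — point force P=15 kN at a=20/3 m (b=L-a=10/3):
  y_1 = -Pb²x²(3aL-(3a+b)x)/(6L³EI)  [x≤a] = -15·(10/3)²·(10/3)²·(3·(20/3)·10-(3·(20/3)+(10/3))·(10/3))/(6·10³·5000) = -11/1458 m
Load 2 — triangular load w₀=-19 kN/m (0→w₀ over full span):
  y_2 = -w₀x²(L-x)²(x+2L)/(120LEI) = -(-19)·(10/3)²·(10-(10/3))²·((10/3)+2·10)/(120·10·5000) = 133/3645 m
Load 3 — applied couple M₀=16 kN·m at a=15/2 m (b=L-a=5/2):
  y_3 = (R_Ax³/6 - M_Ax²/2)/EI  [x≤a] with R_A=9/5, M_A=5 = ((9/5)·(10/3)³/6 - 5·(10/3)²/2)/5000 = -1/300 m
Load 4 — applied couple M₀=8 kN·m at a=6 m (b=L-a=4):
  y_4 = (R_Ax³/6 - M_Ax²/2)/EI  [x≤a] with R_A=144/125, M_A=64/25 = ((144/125)·(10/3)³/6 - (64/25)·(10/3)²/2)/5000 = -8/5625 m
Superposition: y = Σ y_i = 44083/1822500 m ≈ 0.024188 m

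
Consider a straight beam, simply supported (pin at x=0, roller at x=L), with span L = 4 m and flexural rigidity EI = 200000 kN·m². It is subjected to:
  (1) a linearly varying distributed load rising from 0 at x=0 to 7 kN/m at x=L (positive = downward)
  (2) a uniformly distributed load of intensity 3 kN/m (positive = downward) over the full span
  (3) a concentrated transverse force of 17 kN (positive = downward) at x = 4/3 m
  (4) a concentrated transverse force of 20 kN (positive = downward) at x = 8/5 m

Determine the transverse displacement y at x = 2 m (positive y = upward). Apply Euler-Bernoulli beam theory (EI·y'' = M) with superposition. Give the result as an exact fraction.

y(2) = -133951/405000000 m

Load 1 — triangular load w₀=7 kN/m (0→w₀ over full span):
  y_1 = -w₀x(7L⁴-10L²x²+3x⁴)/(360LEI) = -7·2·(7·4⁴-10·4²·2²+3·2⁴)/(360·4·200000) = -7/120000 m
Load 2 — uniform load w=3 kN/m over full span:
  y_2 = -wx(L³-2Lx²+x³)/(24EI) = -3·2·(4³-2·4·2²+2³)/(24·200000) = -1/20000 m
Load 3 — point force P=17 kN at a=4/3 m (b=L-a=8/3):
  y_3 = -Pa(L-x)(2Lx-a²-x²)/(6LEI)  [x>a] = -17·(4/3)·(4-2)·(2·4·2-(4/3)²-2²)/(6·4·200000) = -391/4050000 m
Load 4 — point force P=20 kN at a=8/5 m (b=L-a=12/5):
  y_4 = -Pa(L-x)(2Lx-a²-x²)/(6LEI)  [x>a] = -20·(8/5)·(4-2)·(2·4·2-(8/5)²-2²)/(6·4·200000) = -59/468750 m
Superposition: y = Σ y_i = -133951/405000000 m ≈ -0.000331 m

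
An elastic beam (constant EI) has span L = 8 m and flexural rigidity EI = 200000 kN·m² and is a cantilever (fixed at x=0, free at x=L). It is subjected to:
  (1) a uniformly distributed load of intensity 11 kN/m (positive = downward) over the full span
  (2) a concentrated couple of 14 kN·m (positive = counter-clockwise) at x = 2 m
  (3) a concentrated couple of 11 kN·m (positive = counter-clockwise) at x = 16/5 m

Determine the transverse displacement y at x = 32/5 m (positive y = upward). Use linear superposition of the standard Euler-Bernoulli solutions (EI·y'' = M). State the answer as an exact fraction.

y(32/5) = -1787333/93750000 m

Load 1 — uniform load w=11 kN/m over full span:
  y_1 = -wx²(x²-4Lx+6L²)/(24EI) = -11·(32/5)²·((32/5)²-4·8·(32/5)+6·8²)/(24·200000) = -121088/5859375 m
Load 2 — applied couple M₀=14 kN·m at a=2 m (b=L-a=6):
  y_2 = M₀a(2x-a)/(2EI)  [x>a] = 14·2·(2·(32/5)-2)/(2·200000) = 189/250000 m
Load 3 — applied couple M₀=11 kN·m at a=16/5 m (b=L-a=24/5):
  y_3 = M₀a(2x-a)/(2EI)  [x>a] = 11·(16/5)·(2·(32/5)-(16/5))/(2·200000) = 66/78125 m
Superposition: y = Σ y_i = -1787333/93750000 m ≈ -0.019065 m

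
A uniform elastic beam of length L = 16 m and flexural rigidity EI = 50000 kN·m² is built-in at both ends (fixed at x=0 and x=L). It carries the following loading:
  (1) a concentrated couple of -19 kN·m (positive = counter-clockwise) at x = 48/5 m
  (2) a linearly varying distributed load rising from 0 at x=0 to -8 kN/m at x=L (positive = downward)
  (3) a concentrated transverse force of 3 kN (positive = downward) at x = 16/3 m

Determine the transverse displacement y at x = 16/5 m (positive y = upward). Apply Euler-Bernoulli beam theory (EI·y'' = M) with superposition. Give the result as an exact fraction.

Load 1 — applied couple M₀=-19 kN·m at a=48/5 m (b=L-a=32/5):
  y_1 = (R_Ax³/6 - M_Ax²/2)/EI  [x≤a] with R_A=-171/100, M_A=-152/25 = ((-171/100)·(16/5)³/6 - (-152/25)·(16/5)²/2)/50000 = 4256/9765625 m
Load 2 — triangular load w₀=-8 kN/m (0→w₀ over full span):
  y_2 = -w₀x²(L-x)²(x+2L)/(120LEI) = -(-8)·(16/5)²·(16-(16/5))²·((16/5)+2·16)/(120·16·50000) = 720896/146484375 m
Load 3 — point force P=3 kN at a=16/3 m (b=L-a=32/3):
  y_3 = -Pb²x²(3aL-(3a+b)x)/(6L³EI)  [x≤a] = -3·(32/3)²·(16/5)²·(3·(16/3)·16-(3·(16/3)+(32/3))·(16/5))/(6·16³·50000) = -1024/2109375 m
Superposition: y = Σ y_i = 6422624/1318359375 m ≈ 0.004872 m

y(16/5) = 6422624/1318359375 m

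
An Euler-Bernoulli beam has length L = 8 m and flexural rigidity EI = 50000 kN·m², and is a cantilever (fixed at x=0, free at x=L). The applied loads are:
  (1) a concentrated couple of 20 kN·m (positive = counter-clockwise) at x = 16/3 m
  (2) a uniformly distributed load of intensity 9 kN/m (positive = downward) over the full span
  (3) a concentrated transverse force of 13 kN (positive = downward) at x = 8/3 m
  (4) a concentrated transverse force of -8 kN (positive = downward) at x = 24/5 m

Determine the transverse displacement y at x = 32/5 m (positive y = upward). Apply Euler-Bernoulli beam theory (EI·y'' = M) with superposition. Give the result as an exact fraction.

Load 1 — applied couple M₀=20 kN·m at a=16/3 m (b=L-a=8/3):
  y_1 = M₀a(2x-a)/(2EI)  [x>a] = 20·(16/3)·(2·(32/5)-(16/3))/(2·50000) = 224/28125 m
Load 2 — uniform load w=9 kN/m over full span:
  y_2 = -wx²(x²-4Lx+6L²)/(24EI) = -9·(32/5)²·((32/5)²-4·8·(32/5)+6·8²)/(24·50000) = -132096/1953125 m
Load 3 — point force P=13 kN at a=8/3 m (b=L-a=16/3):
  y_3 = -Pa²(3x-a)/(6EI)  [x>a] = -13·(8/3)²·(3·(32/5)-(8/3))/(6·50000) = -6448/1265625 m
Load 4 — point force P=-8 kN at a=24/5 m (b=L-a=16/5):
  y_4 = -Pa²(3x-a)/(6EI)  [x>a] = -(-8)·(24/5)²·(3·(32/5)-(24/5))/(6·50000) = 3456/390625 m
Superposition: y = Σ y_i = -8846096/158203125 m ≈ -0.055916 m

y(32/5) = -8846096/158203125 m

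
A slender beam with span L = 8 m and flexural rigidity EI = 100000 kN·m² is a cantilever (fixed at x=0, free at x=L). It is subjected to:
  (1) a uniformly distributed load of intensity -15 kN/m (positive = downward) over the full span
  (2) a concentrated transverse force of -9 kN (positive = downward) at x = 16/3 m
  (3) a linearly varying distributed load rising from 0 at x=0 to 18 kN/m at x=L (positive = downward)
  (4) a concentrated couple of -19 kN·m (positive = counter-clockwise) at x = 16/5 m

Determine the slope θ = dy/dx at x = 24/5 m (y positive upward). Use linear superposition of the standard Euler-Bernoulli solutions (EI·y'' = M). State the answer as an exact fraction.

θ(24/5) = 7831/3906250 rad

Load 1 — uniform load w=-15 kN/m over full span:
  θ_1 = -wx(x²-3Lx+3L²)/(6EI) = -(-15)·(24/5)·((24/5)²-3·8·(24/5)+3·8²)/(6·100000) = 936/78125 rad
Load 2 — point force P=-9 kN at a=16/3 m (b=L-a=8/3):
  θ_2 = -Px(2a-x)/(2EI)  [x≤a] = -(-9)·(24/5)·(2·(16/3)-(24/5))/(2·100000) = 99/78125 rad
Load 3 — triangular load w₀=18 kN/m (0→w₀ over full span):
  θ_3 = (w₀Lx²/4-w₀L²x/3-w₀x⁴/(24L))/EI = (18·8·(24/5)²/4-18·8²·(24/5)/3-18·(24/5)⁴/(24·8))/100000 = -20772/1953125 rad
Load 4 — applied couple M₀=-19 kN·m at a=16/5 m (b=L-a=24/5):
  θ_4 = M₀a/EI  [x>a] = (-19)·(16/5)/100000 = -19/31250 rad
Superposition: θ = Σ θ_i = 7831/3906250 rad ≈ 0.002005 rad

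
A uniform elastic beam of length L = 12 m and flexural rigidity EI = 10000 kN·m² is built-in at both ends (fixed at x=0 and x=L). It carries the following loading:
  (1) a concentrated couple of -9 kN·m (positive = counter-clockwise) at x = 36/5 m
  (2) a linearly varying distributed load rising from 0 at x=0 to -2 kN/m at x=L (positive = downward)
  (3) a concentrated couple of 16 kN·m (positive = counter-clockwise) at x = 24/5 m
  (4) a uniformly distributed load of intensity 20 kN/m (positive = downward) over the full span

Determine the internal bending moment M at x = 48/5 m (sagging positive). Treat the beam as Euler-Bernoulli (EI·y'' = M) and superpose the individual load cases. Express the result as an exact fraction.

Load 1 — applied couple M₀=-9 kN·m at a=36/5 m (b=L-a=24/5):
  M_1 = R_Ax - M_A - M₀  [x>a] with R_A=-27/25, M_A=-72/25 = (-27/25)·(48/5) - (-72/25) - (-9) = 189/125 kN·m
Load 2 — triangular load w₀=-2 kN/m (0→w₀ over full span):
  M_2 = 3w₀Lx/20 - w₀L²/30 - w₀x³/(6L) = 3·(-2)·12·(48/5)/20 - (-2)·12²/30 - (-2)·(48/5)³/(6·12) = -48/125 kN·m
Load 3 — applied couple M₀=16 kN·m at a=24/5 m (b=L-a=36/5):
  M_3 = R_Ax - M_A - M₀  [x>a] with R_A=48/25, M_A=48/25 = (48/25)·(48/5) - (48/25) - 16 = 64/125 kN·m
Load 4 — uniform load w=20 kN/m over full span:
  M_4 = wLx/2 - wL²/12 - wx²/2 = 20·12·(48/5)/2 - 20·12²/12 - 20·(48/5)²/2 = -48/5 kN·m
Superposition: M = Σ M_i = -199/25 kN·m ≈ -7.960000 kN·m

M(48/5) = -199/25 kN·m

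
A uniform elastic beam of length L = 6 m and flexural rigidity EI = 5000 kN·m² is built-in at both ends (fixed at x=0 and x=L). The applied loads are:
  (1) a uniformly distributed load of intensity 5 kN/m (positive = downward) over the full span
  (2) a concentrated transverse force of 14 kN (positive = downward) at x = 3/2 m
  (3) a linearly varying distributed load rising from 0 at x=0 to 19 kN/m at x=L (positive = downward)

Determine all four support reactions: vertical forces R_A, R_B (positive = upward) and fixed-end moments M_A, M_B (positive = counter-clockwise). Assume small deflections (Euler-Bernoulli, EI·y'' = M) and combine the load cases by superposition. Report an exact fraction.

Load 1 — uniform load w=5 kN/m over full span:
  R_A = wL/2 = 5·6/2 = 15 kN
  M_A = wL²/12 = 5·6²/12 = 15 kN·m
  R_B = wL/2 = 5·6/2 = 15 kN
  M_B = -wL²/12 = -5·6²/12 = -15 kN·m
Load 2 — point force P=14 kN at a=3/2 m (b=L-a=9/2):
  R_A = Pb²(3a+b)/L³ = 14·(9/2)²·(3·(3/2)+(9/2))/6³ = 189/16 kN
  M_A = Pab²/L² = 14·(3/2)·(9/2)²/6² = 189/16 kN·m
  R_B = Pa²(a+3b)/L³ = 14·(3/2)²·((3/2)+3·(9/2))/6³ = 35/16 kN
  M_B = -Pa²b/L² = -14·(3/2)²·(9/2)/6² = -63/16 kN·m
Load 3 — triangular load w₀=19 kN/m (0→w₀ over full span):
  R_A = 3w₀L/20 = 3·19·6/20 = 171/10 kN
  M_A = w₀L²/30 = 19·6²/30 = 114/5 kN·m
  R_B = 7w₀L/20 = 7·19·6/20 = 399/10 kN
  M_B = -w₀L²/20 = -19·6²/20 = -171/5 kN·m
Superposition: R_A = 3513/80 kN, M_A = 3969/80 kN·m, R_B = 4567/80 kN, M_B = -4251/80 kN·m

R_A = 3513/80 kN, M_A = 3969/80 kN·m, R_B = 4567/80 kN, M_B = -4251/80 kN·m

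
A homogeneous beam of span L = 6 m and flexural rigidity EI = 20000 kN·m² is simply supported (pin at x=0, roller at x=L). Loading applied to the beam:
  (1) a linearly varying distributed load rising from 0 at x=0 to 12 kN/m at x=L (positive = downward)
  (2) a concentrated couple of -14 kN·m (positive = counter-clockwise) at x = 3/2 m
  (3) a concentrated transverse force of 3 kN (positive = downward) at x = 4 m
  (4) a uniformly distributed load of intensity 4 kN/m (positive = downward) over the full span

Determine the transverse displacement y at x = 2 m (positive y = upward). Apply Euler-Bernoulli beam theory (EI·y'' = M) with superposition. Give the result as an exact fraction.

Load 1 — triangular load w₀=12 kN/m (0→w₀ over full span):
  y_1 = -w₀x(7L⁴-10L²x²+3x⁴)/(360LEI) = -12·2·(7·6⁴-10·6²·2²+3·2⁴)/(360·6·20000) = -8/1875 m
Load 2 — applied couple M₀=-14 kN·m at a=3/2 m (b=L-a=9/2):
  y_2 = (M₀x³/(6L)-M₀(x-a)²/2+C₁x)/EI  [x>a] with C₁=M₀(3b²-L²)/(6L)=-77/8 = ((-14)·2³/(6·6)-(-14)·(2-(3/2))²/2+(-77/8)·2)/20000 = -371/360000 m
Load 3 — point force P=3 kN at a=4 m (b=L-a=2):
  y_3 = -Pbx(L²-b²-x²)/(6LEI)  [x≤a] = -3·2·2·(6²-2²-2²)/(6·6·20000) = -7/15000 m
Load 4 — uniform load w=4 kN/m over full span:
  y_4 = -wx(L³-2Lx²+x³)/(24EI) = -4·2·(6³-2·6·2²+2³)/(24·20000) = -11/3750 m
Superposition: y = Σ y_i = -3131/360000 m ≈ -0.008697 m

y(2) = -3131/360000 m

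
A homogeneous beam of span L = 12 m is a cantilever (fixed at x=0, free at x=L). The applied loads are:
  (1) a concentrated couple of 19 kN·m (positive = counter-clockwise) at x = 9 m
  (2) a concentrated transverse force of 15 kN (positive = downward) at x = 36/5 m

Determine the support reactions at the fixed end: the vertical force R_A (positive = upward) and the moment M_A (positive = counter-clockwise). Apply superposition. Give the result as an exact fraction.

Load 1 — applied couple M₀=19 kN·m at a=9 m (b=L-a=3):
  R_A = 0 kN
  M_A = -M₀ = -19 kN·m
Load 2 — point force P=15 kN at a=36/5 m (b=L-a=24/5):
  R_A = P = 15 kN
  M_A = Pa = 15·(36/5) = 108 kN·m
Superposition: R_A = 15 kN, M_A = 89 kN·m

R_A = 15 kN, M_A = 89 kN·m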